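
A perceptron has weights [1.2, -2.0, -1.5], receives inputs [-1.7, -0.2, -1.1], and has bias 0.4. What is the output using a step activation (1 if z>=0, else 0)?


z = w . x + b
= 1.2*-1.7 + -2.0*-0.2 + -1.5*-1.1 + 0.4
= -2.04 + 0.4 + 1.65 + 0.4
= 0.01 + 0.4
= 0.41
Since z = 0.41 >= 0, output = 1

1


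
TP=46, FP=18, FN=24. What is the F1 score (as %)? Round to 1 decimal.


Precision = TP / (TP + FP) = 46 / 64 = 0.7188
Recall = TP / (TP + FN) = 46 / 70 = 0.6571
F1 = 2 * P * R / (P + R)
= 2 * 0.7188 * 0.6571 / (0.7188 + 0.6571)
= 0.9446 / 1.3759
= 0.6866
As percentage: 68.7%

68.7


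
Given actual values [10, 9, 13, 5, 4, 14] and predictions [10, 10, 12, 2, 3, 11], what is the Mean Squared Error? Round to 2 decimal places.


Differences: [0, -1, 1, 3, 1, 3]
Squared errors: [0, 1, 1, 9, 1, 9]
Sum of squared errors = 21
MSE = 21 / 6 = 3.50

3.50


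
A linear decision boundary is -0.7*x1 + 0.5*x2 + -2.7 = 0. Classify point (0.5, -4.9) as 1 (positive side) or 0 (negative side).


Compute -0.7 * 0.5 + 0.5 * -4.9 + -2.7
= -0.35 + -2.45 + -2.7
= -5.5
Since -5.5 < 0, the point is on the negative side.

0


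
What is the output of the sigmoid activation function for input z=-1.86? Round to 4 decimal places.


sigmoid(z) = 1 / (1 + exp(-z))
exp(-(-1.86)) = exp(1.86) = 6.4237
1 + 6.4237 = 7.4237
1 / 7.4237 = 0.1347

0.1347


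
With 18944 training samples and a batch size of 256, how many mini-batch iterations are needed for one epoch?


Iterations per epoch = dataset_size / batch_size
= 18944 / 256
= 74

74


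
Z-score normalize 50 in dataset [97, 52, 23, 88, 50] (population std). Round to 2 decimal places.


Mean = (97 + 52 + 23 + 88 + 50) / 5 = 62.0
Variance = sum((x_i - mean)^2) / n = 733.2
Std = sqrt(733.2) = 27.0777
Z = (x - mean) / std
= (50 - 62.0) / 27.0777
= -12.0 / 27.0777
= -0.44

-0.44


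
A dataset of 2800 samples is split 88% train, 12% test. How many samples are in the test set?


Train samples = 2800 * 88% = 2464
Test samples = 2800 - 2464
= 336

336


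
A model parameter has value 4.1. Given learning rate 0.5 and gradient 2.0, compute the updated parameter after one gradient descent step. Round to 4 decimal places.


w_new = w_old - lr * gradient
= 4.1 - 0.5 * 2.0
= 4.1 - (1.0)
= 3.1000

3.1000


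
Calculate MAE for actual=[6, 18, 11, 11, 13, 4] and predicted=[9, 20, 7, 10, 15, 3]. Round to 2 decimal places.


Absolute errors: [3, 2, 4, 1, 2, 1]
Sum of absolute errors = 13
MAE = 13 / 6 = 2.17

2.17


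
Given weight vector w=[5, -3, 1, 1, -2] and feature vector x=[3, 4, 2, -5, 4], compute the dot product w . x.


Element-wise products:
5 * 3 = 15
-3 * 4 = -12
1 * 2 = 2
1 * -5 = -5
-2 * 4 = -8
Sum = 15 + -12 + 2 + -5 + -8
= -8

-8


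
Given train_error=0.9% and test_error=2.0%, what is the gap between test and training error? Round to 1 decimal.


Generalization gap = test_error - train_error
= 2.0 - 0.9
= 1.1%
A small gap suggests good generalization.

1.1


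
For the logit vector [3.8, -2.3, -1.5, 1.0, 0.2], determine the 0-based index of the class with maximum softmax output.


Softmax is a monotonic transformation, so it preserves the argmax.
We need to find the index of the maximum logit.
Index 0: 3.8
Index 1: -2.3
Index 2: -1.5
Index 3: 1.0
Index 4: 0.2
Maximum logit = 3.8 at index 0

0


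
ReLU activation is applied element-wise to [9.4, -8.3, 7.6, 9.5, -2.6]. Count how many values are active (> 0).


ReLU(x) = max(0, x) for each element:
ReLU(9.4) = 9.4
ReLU(-8.3) = 0
ReLU(7.6) = 7.6
ReLU(9.5) = 9.5
ReLU(-2.6) = 0
Active neurons (>0): 3

3


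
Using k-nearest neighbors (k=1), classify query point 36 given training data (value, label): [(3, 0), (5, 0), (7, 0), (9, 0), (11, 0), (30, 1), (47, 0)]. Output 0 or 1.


Distances from query 36:
Point 30 (class 1): distance = 6
K=1 nearest neighbors: classes = [1]
Votes for class 1: 1 / 1
Majority vote => class 1

1


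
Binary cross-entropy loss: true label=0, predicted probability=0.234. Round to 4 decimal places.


For y=0: Loss = -log(1-p)
= -log(1 - 0.234)
= -log(0.766)
= -(-0.2666)
= 0.2666

0.2666


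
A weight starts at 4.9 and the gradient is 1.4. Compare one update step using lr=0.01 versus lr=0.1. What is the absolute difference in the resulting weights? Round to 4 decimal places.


With lr=0.01: w_new = 4.9 - 0.01 * 1.4 = 4.886
With lr=0.1: w_new = 4.9 - 0.1 * 1.4 = 4.76
Absolute difference = |4.886 - 4.76|
= 0.1260

0.1260


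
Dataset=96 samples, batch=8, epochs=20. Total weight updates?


Iterations per epoch = 96 / 8 = 12
Total updates = iterations_per_epoch * epochs
= 12 * 20
= 240

240


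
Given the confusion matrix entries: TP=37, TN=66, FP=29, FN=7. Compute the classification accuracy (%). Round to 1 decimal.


Accuracy = (TP + TN) / (TP + TN + FP + FN) * 100
= (37 + 66) / (37 + 66 + 29 + 7)
= 103 / 139
= 0.741
= 74.1%

74.1


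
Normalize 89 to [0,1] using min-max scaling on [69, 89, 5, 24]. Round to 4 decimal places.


Min = 5, Max = 89
Range = 89 - 5 = 84
Scaled = (x - min) / (max - min)
= (89 - 5) / 84
= 84 / 84
= 1.0000

1.0000


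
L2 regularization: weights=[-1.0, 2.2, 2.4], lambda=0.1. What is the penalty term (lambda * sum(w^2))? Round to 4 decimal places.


Squaring each weight:
(-1.0)^2 = 1.0
2.2^2 = 4.84
2.4^2 = 5.76
Sum of squares = 11.6
Penalty = 0.1 * 11.6 = 1.1600

1.1600


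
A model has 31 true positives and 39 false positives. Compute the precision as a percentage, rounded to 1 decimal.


Precision = TP / (TP + FP) * 100
= 31 / (31 + 39)
= 31 / 70
= 0.4429
= 44.3%

44.3


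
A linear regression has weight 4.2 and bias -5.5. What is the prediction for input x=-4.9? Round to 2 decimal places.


y = 4.2 * -4.9 + (-5.5)
= -20.58 + (-5.5)
= -26.08

-26.08


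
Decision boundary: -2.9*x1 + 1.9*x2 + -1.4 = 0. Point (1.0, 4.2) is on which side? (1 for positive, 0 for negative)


Compute -2.9 * 1.0 + 1.9 * 4.2 + -1.4
= -2.9 + 7.98 + -1.4
= 3.68
Since 3.68 >= 0, the point is on the positive side.

1


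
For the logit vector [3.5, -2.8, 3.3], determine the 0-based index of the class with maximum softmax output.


Softmax is a monotonic transformation, so it preserves the argmax.
We need to find the index of the maximum logit.
Index 0: 3.5
Index 1: -2.8
Index 2: 3.3
Maximum logit = 3.5 at index 0

0


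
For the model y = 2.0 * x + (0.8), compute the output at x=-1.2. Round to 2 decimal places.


y = 2.0 * -1.2 + (0.8)
= -2.4 + (0.8)
= -1.60

-1.60


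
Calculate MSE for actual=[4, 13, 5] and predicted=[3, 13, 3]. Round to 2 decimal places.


Differences: [1, 0, 2]
Squared errors: [1, 0, 4]
Sum of squared errors = 5
MSE = 5 / 3 = 1.67

1.67


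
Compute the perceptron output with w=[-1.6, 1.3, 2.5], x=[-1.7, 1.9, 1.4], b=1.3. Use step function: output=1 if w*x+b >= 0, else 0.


z = w . x + b
= -1.6*-1.7 + 1.3*1.9 + 2.5*1.4 + 1.3
= 2.72 + 2.47 + 3.5 + 1.3
= 8.69 + 1.3
= 9.99
Since z = 9.99 >= 0, output = 1

1


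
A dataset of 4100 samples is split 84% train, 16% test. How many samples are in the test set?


Train samples = 4100 * 84% = 3444
Test samples = 4100 - 3444
= 656

656


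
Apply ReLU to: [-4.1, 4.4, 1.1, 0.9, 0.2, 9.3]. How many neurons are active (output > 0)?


ReLU(x) = max(0, x) for each element:
ReLU(-4.1) = 0
ReLU(4.4) = 4.4
ReLU(1.1) = 1.1
ReLU(0.9) = 0.9
ReLU(0.2) = 0.2
ReLU(9.3) = 9.3
Active neurons (>0): 5

5


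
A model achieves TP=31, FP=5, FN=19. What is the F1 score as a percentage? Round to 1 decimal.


Precision = TP / (TP + FP) = 31 / 36 = 0.8611
Recall = TP / (TP + FN) = 31 / 50 = 0.62
F1 = 2 * P * R / (P + R)
= 2 * 0.8611 * 0.62 / (0.8611 + 0.62)
= 1.0678 / 1.4811
= 0.7209
As percentage: 72.1%

72.1


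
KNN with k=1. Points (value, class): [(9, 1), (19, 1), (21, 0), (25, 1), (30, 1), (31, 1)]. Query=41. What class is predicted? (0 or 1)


Distances from query 41:
Point 31 (class 1): distance = 10
K=1 nearest neighbors: classes = [1]
Votes for class 1: 1 / 1
Majority vote => class 1

1


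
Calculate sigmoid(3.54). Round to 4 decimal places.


sigmoid(z) = 1 / (1 + exp(-z))
exp(-(3.54)) = exp(-3.54) = 0.029
1 + 0.029 = 1.029
1 / 1.029 = 0.9718

0.9718


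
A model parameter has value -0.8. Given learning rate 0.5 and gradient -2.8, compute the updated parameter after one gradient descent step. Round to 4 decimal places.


w_new = w_old - lr * gradient
= -0.8 - 0.5 * -2.8
= -0.8 - (-1.4)
= 0.6000

0.6000


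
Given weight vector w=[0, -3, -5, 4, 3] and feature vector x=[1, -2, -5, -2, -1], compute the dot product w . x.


Element-wise products:
0 * 1 = 0
-3 * -2 = 6
-5 * -5 = 25
4 * -2 = -8
3 * -1 = -3
Sum = 0 + 6 + 25 + -8 + -3
= 20

20


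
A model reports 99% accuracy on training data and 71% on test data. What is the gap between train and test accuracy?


Gap = train_accuracy - test_accuracy
= 99 - 71
= 28%
This large gap strongly indicates overfitting.

28


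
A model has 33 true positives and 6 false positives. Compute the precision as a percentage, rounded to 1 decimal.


Precision = TP / (TP + FP) * 100
= 33 / (33 + 6)
= 33 / 39
= 0.8462
= 84.6%

84.6


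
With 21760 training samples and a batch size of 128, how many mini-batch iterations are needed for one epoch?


Iterations per epoch = dataset_size / batch_size
= 21760 / 128
= 170

170


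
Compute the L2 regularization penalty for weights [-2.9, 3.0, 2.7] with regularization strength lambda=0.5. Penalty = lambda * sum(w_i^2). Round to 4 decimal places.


Squaring each weight:
(-2.9)^2 = 8.41
3.0^2 = 9.0
2.7^2 = 7.29
Sum of squares = 24.7
Penalty = 0.5 * 24.7 = 12.3500

12.3500


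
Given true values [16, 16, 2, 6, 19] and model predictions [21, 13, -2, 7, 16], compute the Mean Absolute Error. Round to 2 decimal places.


Absolute errors: [5, 3, 4, 1, 3]
Sum of absolute errors = 16
MAE = 16 / 5 = 3.20

3.20


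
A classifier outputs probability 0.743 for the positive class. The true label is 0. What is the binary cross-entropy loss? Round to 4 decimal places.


For y=0: Loss = -log(1-p)
= -log(1 - 0.743)
= -log(0.257)
= -(-1.3587)
= 1.3587

1.3587


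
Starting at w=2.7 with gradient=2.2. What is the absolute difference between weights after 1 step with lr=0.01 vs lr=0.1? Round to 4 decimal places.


With lr=0.01: w_new = 2.7 - 0.01 * 2.2 = 2.678
With lr=0.1: w_new = 2.7 - 0.1 * 2.2 = 2.48
Absolute difference = |2.678 - 2.48|
= 0.1980

0.1980


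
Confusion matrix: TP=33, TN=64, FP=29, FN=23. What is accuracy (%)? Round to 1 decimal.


Accuracy = (TP + TN) / (TP + TN + FP + FN) * 100
= (33 + 64) / (33 + 64 + 29 + 23)
= 97 / 149
= 0.651
= 65.1%

65.1


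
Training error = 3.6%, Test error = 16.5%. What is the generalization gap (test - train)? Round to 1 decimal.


Generalization gap = test_error - train_error
= 16.5 - 3.6
= 12.9%
A large gap suggests overfitting.

12.9


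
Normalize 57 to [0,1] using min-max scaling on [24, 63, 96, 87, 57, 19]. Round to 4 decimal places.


Min = 19, Max = 96
Range = 96 - 19 = 77
Scaled = (x - min) / (max - min)
= (57 - 19) / 77
= 38 / 77
= 0.4935

0.4935


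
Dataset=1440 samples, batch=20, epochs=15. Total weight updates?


Iterations per epoch = 1440 / 20 = 72
Total updates = iterations_per_epoch * epochs
= 72 * 15
= 1080

1080


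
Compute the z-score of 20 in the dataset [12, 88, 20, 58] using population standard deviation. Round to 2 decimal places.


Mean = (12 + 88 + 20 + 58) / 4 = 44.5
Variance = sum((x_i - mean)^2) / n = 932.75
Std = sqrt(932.75) = 30.541
Z = (x - mean) / std
= (20 - 44.5) / 30.541
= -24.5 / 30.541
= -0.80

-0.80


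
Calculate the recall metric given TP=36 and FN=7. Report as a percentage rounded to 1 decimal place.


Recall = TP / (TP + FN) * 100
= 36 / (36 + 7)
= 36 / 43
= 0.8372
= 83.7%

83.7


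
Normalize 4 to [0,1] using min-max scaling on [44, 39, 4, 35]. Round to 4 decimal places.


Min = 4, Max = 44
Range = 44 - 4 = 40
Scaled = (x - min) / (max - min)
= (4 - 4) / 40
= 0 / 40
= 0.0000

0.0000


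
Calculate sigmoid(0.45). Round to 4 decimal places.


sigmoid(z) = 1 / (1 + exp(-z))
exp(-(0.45)) = exp(-0.45) = 0.6376
1 + 0.6376 = 1.6376
1 / 1.6376 = 0.6106

0.6106


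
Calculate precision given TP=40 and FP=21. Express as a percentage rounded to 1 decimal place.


Precision = TP / (TP + FP) * 100
= 40 / (40 + 21)
= 40 / 61
= 0.6557
= 65.6%

65.6


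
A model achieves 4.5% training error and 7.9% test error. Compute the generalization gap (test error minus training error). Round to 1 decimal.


Generalization gap = test_error - train_error
= 7.9 - 4.5
= 3.4%
A moderate gap.

3.4


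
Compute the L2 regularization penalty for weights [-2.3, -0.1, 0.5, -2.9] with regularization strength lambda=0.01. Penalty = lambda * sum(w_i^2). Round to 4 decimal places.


Squaring each weight:
(-2.3)^2 = 5.29
(-0.1)^2 = 0.01
0.5^2 = 0.25
(-2.9)^2 = 8.41
Sum of squares = 13.96
Penalty = 0.01 * 13.96 = 0.1396

0.1396


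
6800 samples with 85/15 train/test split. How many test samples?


Train samples = 6800 * 85% = 5780
Test samples = 6800 - 5780
= 1020

1020


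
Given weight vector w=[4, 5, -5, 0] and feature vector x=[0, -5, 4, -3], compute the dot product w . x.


Element-wise products:
4 * 0 = 0
5 * -5 = -25
-5 * 4 = -20
0 * -3 = 0
Sum = 0 + -25 + -20 + 0
= -45

-45


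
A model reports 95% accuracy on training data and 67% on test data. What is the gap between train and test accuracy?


Gap = train_accuracy - test_accuracy
= 95 - 67
= 28%
This large gap strongly indicates overfitting.

28


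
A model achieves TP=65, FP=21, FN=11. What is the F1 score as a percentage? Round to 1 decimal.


Precision = TP / (TP + FP) = 65 / 86 = 0.7558
Recall = TP / (TP + FN) = 65 / 76 = 0.8553
F1 = 2 * P * R / (P + R)
= 2 * 0.7558 * 0.8553 / (0.7558 + 0.8553)
= 1.2928 / 1.6111
= 0.8025
As percentage: 80.2%

80.2


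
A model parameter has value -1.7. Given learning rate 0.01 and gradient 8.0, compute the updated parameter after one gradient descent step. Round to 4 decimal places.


w_new = w_old - lr * gradient
= -1.7 - 0.01 * 8.0
= -1.7 - (0.08)
= -1.7800

-1.7800


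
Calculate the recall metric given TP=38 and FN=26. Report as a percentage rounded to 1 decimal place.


Recall = TP / (TP + FN) * 100
= 38 / (38 + 26)
= 38 / 64
= 0.5938
= 59.4%

59.4


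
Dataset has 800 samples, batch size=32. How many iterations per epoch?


Iterations per epoch = dataset_size / batch_size
= 800 / 32
= 25

25


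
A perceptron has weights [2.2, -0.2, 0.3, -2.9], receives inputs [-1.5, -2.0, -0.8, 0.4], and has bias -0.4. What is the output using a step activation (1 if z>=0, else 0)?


z = w . x + b
= 2.2*-1.5 + -0.2*-2.0 + 0.3*-0.8 + -2.9*0.4 + -0.4
= -3.3 + 0.4 + -0.24 + -1.16 + -0.4
= -4.3 + -0.4
= -4.7
Since z = -4.7 < 0, output = 0

0


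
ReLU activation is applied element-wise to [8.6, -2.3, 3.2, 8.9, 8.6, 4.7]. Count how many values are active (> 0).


ReLU(x) = max(0, x) for each element:
ReLU(8.6) = 8.6
ReLU(-2.3) = 0
ReLU(3.2) = 3.2
ReLU(8.9) = 8.9
ReLU(8.6) = 8.6
ReLU(4.7) = 4.7
Active neurons (>0): 5

5


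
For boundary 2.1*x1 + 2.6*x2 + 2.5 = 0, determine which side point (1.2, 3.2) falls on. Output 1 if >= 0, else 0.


Compute 2.1 * 1.2 + 2.6 * 3.2 + 2.5
= 2.52 + 8.32 + 2.5
= 13.34
Since 13.34 >= 0, the point is on the positive side.

1


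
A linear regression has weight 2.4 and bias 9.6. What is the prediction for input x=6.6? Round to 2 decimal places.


y = 2.4 * 6.6 + (9.6)
= 15.84 + (9.6)
= 25.44

25.44


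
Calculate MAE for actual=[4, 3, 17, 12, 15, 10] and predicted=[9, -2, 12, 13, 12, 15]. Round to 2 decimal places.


Absolute errors: [5, 5, 5, 1, 3, 5]
Sum of absolute errors = 24
MAE = 24 / 6 = 4.00

4.00


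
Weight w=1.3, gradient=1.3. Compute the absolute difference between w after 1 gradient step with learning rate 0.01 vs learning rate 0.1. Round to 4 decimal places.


With lr=0.01: w_new = 1.3 - 0.01 * 1.3 = 1.287
With lr=0.1: w_new = 1.3 - 0.1 * 1.3 = 1.17
Absolute difference = |1.287 - 1.17|
= 0.1170

0.1170


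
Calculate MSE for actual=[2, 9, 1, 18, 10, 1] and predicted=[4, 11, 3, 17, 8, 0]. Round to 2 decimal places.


Differences: [-2, -2, -2, 1, 2, 1]
Squared errors: [4, 4, 4, 1, 4, 1]
Sum of squared errors = 18
MSE = 18 / 6 = 3.00

3.00


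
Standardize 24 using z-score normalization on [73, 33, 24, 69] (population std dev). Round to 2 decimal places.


Mean = (73 + 33 + 24 + 69) / 4 = 49.75
Variance = sum((x_i - mean)^2) / n = 463.6875
Std = sqrt(463.6875) = 21.5334
Z = (x - mean) / std
= (24 - 49.75) / 21.5334
= -25.75 / 21.5334
= -1.20

-1.20


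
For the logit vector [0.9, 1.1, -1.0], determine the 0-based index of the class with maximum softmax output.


Softmax is a monotonic transformation, so it preserves the argmax.
We need to find the index of the maximum logit.
Index 0: 0.9
Index 1: 1.1
Index 2: -1.0
Maximum logit = 1.1 at index 1

1


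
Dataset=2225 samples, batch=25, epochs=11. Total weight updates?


Iterations per epoch = 2225 / 25 = 89
Total updates = iterations_per_epoch * epochs
= 89 * 11
= 979

979


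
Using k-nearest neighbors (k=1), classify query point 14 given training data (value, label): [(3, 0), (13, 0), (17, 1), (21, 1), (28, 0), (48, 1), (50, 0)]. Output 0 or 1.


Distances from query 14:
Point 13 (class 0): distance = 1
K=1 nearest neighbors: classes = [0]
Votes for class 1: 0 / 1
Majority vote => class 0

0


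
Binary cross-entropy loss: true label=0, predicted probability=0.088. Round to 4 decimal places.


For y=0: Loss = -log(1-p)
= -log(1 - 0.088)
= -log(0.912)
= -(-0.0921)
= 0.0921

0.0921


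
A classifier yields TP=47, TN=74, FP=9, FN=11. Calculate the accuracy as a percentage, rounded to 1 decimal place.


Accuracy = (TP + TN) / (TP + TN + FP + FN) * 100
= (47 + 74) / (47 + 74 + 9 + 11)
= 121 / 141
= 0.8582
= 85.8%

85.8


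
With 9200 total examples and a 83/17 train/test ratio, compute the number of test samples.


Train samples = 9200 * 83% = 7636
Test samples = 9200 - 7636
= 1564

1564


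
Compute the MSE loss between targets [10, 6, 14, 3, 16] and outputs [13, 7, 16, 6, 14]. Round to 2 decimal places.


Differences: [-3, -1, -2, -3, 2]
Squared errors: [9, 1, 4, 9, 4]
Sum of squared errors = 27
MSE = 27 / 5 = 5.40

5.40


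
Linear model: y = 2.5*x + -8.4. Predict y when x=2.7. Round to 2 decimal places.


y = 2.5 * 2.7 + (-8.4)
= 6.75 + (-8.4)
= -1.65

-1.65


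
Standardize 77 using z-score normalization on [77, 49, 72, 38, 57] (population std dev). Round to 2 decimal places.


Mean = (77 + 49 + 72 + 38 + 57) / 5 = 58.6
Variance = sum((x_i - mean)^2) / n = 207.44
Std = sqrt(207.44) = 14.4028
Z = (x - mean) / std
= (77 - 58.6) / 14.4028
= 18.4 / 14.4028
= 1.28

1.28


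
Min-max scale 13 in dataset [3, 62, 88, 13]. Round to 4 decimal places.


Min = 3, Max = 88
Range = 88 - 3 = 85
Scaled = (x - min) / (max - min)
= (13 - 3) / 85
= 10 / 85
= 0.1176

0.1176


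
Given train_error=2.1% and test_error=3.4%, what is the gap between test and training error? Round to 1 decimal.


Generalization gap = test_error - train_error
= 3.4 - 2.1
= 1.3%
A small gap suggests good generalization.

1.3


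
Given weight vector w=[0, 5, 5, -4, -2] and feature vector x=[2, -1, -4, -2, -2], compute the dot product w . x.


Element-wise products:
0 * 2 = 0
5 * -1 = -5
5 * -4 = -20
-4 * -2 = 8
-2 * -2 = 4
Sum = 0 + -5 + -20 + 8 + 4
= -13

-13


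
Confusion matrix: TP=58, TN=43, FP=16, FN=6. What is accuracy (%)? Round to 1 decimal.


Accuracy = (TP + TN) / (TP + TN + FP + FN) * 100
= (58 + 43) / (58 + 43 + 16 + 6)
= 101 / 123
= 0.8211
= 82.1%

82.1


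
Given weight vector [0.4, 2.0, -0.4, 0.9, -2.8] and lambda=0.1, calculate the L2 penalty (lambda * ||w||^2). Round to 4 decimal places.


Squaring each weight:
0.4^2 = 0.16
2.0^2 = 4.0
(-0.4)^2 = 0.16
0.9^2 = 0.81
(-2.8)^2 = 7.84
Sum of squares = 12.97
Penalty = 0.1 * 12.97 = 1.2970

1.2970


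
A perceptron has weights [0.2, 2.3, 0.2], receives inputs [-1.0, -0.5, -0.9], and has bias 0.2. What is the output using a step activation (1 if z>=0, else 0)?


z = w . x + b
= 0.2*-1.0 + 2.3*-0.5 + 0.2*-0.9 + 0.2
= -0.2 + -1.15 + -0.18 + 0.2
= -1.53 + 0.2
= -1.33
Since z = -1.33 < 0, output = 0

0


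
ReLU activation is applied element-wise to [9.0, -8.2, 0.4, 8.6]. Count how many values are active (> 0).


ReLU(x) = max(0, x) for each element:
ReLU(9.0) = 9.0
ReLU(-8.2) = 0
ReLU(0.4) = 0.4
ReLU(8.6) = 8.6
Active neurons (>0): 3

3


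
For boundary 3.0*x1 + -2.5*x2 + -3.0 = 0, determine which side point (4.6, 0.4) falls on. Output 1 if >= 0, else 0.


Compute 3.0 * 4.6 + -2.5 * 0.4 + -3.0
= 13.8 + -1.0 + -3.0
= 9.8
Since 9.8 >= 0, the point is on the positive side.

1


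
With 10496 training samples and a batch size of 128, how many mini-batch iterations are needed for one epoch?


Iterations per epoch = dataset_size / batch_size
= 10496 / 128
= 82

82


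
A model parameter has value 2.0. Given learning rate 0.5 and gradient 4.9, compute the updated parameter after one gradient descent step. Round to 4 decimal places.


w_new = w_old - lr * gradient
= 2.0 - 0.5 * 4.9
= 2.0 - (2.45)
= -0.4500

-0.4500


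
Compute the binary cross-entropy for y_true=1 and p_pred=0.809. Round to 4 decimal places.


For y=1: Loss = -log(p)
= -log(0.809)
= -(-0.212)
= 0.2120

0.2120


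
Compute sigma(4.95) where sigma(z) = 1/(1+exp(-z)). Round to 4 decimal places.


sigmoid(z) = 1 / (1 + exp(-z))
exp(-(4.95)) = exp(-4.95) = 0.0071
1 + 0.0071 = 1.0071
1 / 1.0071 = 0.9930

0.9930


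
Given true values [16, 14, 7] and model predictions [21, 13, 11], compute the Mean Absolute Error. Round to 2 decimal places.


Absolute errors: [5, 1, 4]
Sum of absolute errors = 10
MAE = 10 / 3 = 3.33

3.33


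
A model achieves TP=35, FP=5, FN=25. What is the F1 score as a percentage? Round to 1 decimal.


Precision = TP / (TP + FP) = 35 / 40 = 0.875
Recall = TP / (TP + FN) = 35 / 60 = 0.5833
F1 = 2 * P * R / (P + R)
= 2 * 0.875 * 0.5833 / (0.875 + 0.5833)
= 1.0208 / 1.4583
= 0.7
As percentage: 70.0%

70.0


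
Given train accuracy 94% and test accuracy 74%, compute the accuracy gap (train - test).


Gap = train_accuracy - test_accuracy
= 94 - 74
= 20%
This gap suggests the model is overfitting.

20


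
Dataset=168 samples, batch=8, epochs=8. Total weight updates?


Iterations per epoch = 168 / 8 = 21
Total updates = iterations_per_epoch * epochs
= 21 * 8
= 168

168


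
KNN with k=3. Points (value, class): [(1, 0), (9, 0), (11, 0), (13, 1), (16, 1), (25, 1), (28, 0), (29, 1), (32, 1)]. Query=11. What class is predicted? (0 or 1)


Distances from query 11:
Point 11 (class 0): distance = 0
Point 9 (class 0): distance = 2
Point 13 (class 1): distance = 2
K=3 nearest neighbors: classes = [0, 0, 1]
Votes for class 1: 1 / 3
Majority vote => class 0

0


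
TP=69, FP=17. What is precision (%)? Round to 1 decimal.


Precision = TP / (TP + FP) * 100
= 69 / (69 + 17)
= 69 / 86
= 0.8023
= 80.2%

80.2


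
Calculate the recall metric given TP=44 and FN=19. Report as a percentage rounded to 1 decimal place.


Recall = TP / (TP + FN) * 100
= 44 / (44 + 19)
= 44 / 63
= 0.6984
= 69.8%

69.8


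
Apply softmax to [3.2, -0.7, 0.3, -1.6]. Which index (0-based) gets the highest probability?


Softmax is a monotonic transformation, so it preserves the argmax.
We need to find the index of the maximum logit.
Index 0: 3.2
Index 1: -0.7
Index 2: 0.3
Index 3: -1.6
Maximum logit = 3.2 at index 0

0


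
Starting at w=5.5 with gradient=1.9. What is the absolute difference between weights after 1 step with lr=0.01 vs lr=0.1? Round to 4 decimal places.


With lr=0.01: w_new = 5.5 - 0.01 * 1.9 = 5.481
With lr=0.1: w_new = 5.5 - 0.1 * 1.9 = 5.31
Absolute difference = |5.481 - 5.31|
= 0.1710

0.1710


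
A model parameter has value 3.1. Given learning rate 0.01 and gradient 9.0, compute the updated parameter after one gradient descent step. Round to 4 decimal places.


w_new = w_old - lr * gradient
= 3.1 - 0.01 * 9.0
= 3.1 - (0.09)
= 3.0100

3.0100


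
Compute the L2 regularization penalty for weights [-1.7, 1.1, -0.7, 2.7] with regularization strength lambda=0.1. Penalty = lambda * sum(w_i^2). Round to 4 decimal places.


Squaring each weight:
(-1.7)^2 = 2.89
1.1^2 = 1.21
(-0.7)^2 = 0.49
2.7^2 = 7.29
Sum of squares = 11.88
Penalty = 0.1 * 11.88 = 1.1880

1.1880


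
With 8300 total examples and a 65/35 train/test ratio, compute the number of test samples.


Train samples = 8300 * 65% = 5395
Test samples = 8300 - 5395
= 2905

2905


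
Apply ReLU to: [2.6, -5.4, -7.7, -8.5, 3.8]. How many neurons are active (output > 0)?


ReLU(x) = max(0, x) for each element:
ReLU(2.6) = 2.6
ReLU(-5.4) = 0
ReLU(-7.7) = 0
ReLU(-8.5) = 0
ReLU(3.8) = 3.8
Active neurons (>0): 2

2


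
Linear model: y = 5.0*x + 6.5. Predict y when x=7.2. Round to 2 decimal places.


y = 5.0 * 7.2 + (6.5)
= 36.0 + (6.5)
= 42.50

42.50


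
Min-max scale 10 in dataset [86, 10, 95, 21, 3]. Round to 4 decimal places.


Min = 3, Max = 95
Range = 95 - 3 = 92
Scaled = (x - min) / (max - min)
= (10 - 3) / 92
= 7 / 92
= 0.0761

0.0761


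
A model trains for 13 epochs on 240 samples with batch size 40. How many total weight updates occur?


Iterations per epoch = 240 / 40 = 6
Total updates = iterations_per_epoch * epochs
= 6 * 13
= 78

78


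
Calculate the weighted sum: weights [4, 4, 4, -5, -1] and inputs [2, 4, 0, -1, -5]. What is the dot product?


Element-wise products:
4 * 2 = 8
4 * 4 = 16
4 * 0 = 0
-5 * -1 = 5
-1 * -5 = 5
Sum = 8 + 16 + 0 + 5 + 5
= 34

34


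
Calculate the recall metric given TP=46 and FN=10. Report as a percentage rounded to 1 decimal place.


Recall = TP / (TP + FN) * 100
= 46 / (46 + 10)
= 46 / 56
= 0.8214
= 82.1%

82.1


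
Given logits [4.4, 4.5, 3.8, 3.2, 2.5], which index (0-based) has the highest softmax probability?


Softmax is a monotonic transformation, so it preserves the argmax.
We need to find the index of the maximum logit.
Index 0: 4.4
Index 1: 4.5
Index 2: 3.8
Index 3: 3.2
Index 4: 2.5
Maximum logit = 4.5 at index 1

1


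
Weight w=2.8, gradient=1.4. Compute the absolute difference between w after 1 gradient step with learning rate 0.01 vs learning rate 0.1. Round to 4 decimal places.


With lr=0.01: w_new = 2.8 - 0.01 * 1.4 = 2.786
With lr=0.1: w_new = 2.8 - 0.1 * 1.4 = 2.66
Absolute difference = |2.786 - 2.66|
= 0.1260

0.1260


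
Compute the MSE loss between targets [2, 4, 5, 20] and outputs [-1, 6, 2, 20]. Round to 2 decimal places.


Differences: [3, -2, 3, 0]
Squared errors: [9, 4, 9, 0]
Sum of squared errors = 22
MSE = 22 / 4 = 5.50

5.50


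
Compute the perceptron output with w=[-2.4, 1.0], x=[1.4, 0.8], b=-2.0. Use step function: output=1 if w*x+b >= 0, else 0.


z = w . x + b
= -2.4*1.4 + 1.0*0.8 + -2.0
= -3.36 + 0.8 + -2.0
= -2.56 + -2.0
= -4.56
Since z = -4.56 < 0, output = 0

0


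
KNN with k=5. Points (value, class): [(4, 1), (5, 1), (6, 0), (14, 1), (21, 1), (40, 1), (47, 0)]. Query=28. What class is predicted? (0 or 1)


Distances from query 28:
Point 21 (class 1): distance = 7
Point 40 (class 1): distance = 12
Point 14 (class 1): distance = 14
Point 47 (class 0): distance = 19
Point 6 (class 0): distance = 22
K=5 nearest neighbors: classes = [1, 1, 1, 0, 0]
Votes for class 1: 3 / 5
Majority vote => class 1

1


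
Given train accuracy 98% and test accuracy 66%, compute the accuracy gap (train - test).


Gap = train_accuracy - test_accuracy
= 98 - 66
= 32%
This large gap strongly indicates overfitting.

32


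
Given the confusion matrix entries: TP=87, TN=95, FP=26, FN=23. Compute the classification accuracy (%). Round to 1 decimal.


Accuracy = (TP + TN) / (TP + TN + FP + FN) * 100
= (87 + 95) / (87 + 95 + 26 + 23)
= 182 / 231
= 0.7879
= 78.8%

78.8


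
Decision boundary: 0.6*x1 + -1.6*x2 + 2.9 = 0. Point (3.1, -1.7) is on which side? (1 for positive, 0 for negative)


Compute 0.6 * 3.1 + -1.6 * -1.7 + 2.9
= 1.86 + 2.72 + 2.9
= 7.48
Since 7.48 >= 0, the point is on the positive side.

1


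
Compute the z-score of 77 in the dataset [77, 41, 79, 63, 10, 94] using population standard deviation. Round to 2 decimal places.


Mean = (77 + 41 + 79 + 63 + 10 + 94) / 6 = 60.6667
Variance = sum((x_i - mean)^2) / n = 778.8889
Std = sqrt(778.8889) = 27.9086
Z = (x - mean) / std
= (77 - 60.6667) / 27.9086
= 16.3333 / 27.9086
= 0.59

0.59


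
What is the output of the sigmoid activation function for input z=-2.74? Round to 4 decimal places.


sigmoid(z) = 1 / (1 + exp(-z))
exp(-(-2.74)) = exp(2.74) = 15.487
1 + 15.487 = 16.487
1 / 16.487 = 0.0607

0.0607


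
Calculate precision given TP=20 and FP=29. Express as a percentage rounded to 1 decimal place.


Precision = TP / (TP + FP) * 100
= 20 / (20 + 29)
= 20 / 49
= 0.4082
= 40.8%

40.8


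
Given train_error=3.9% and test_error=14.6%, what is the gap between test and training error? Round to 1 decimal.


Generalization gap = test_error - train_error
= 14.6 - 3.9
= 10.7%
A large gap suggests overfitting.

10.7


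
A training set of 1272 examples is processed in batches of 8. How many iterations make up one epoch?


Iterations per epoch = dataset_size / batch_size
= 1272 / 8
= 159

159


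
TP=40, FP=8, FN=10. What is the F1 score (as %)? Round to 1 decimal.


Precision = TP / (TP + FP) = 40 / 48 = 0.8333
Recall = TP / (TP + FN) = 40 / 50 = 0.8
F1 = 2 * P * R / (P + R)
= 2 * 0.8333 * 0.8 / (0.8333 + 0.8)
= 1.3333 / 1.6333
= 0.8163
As percentage: 81.6%

81.6


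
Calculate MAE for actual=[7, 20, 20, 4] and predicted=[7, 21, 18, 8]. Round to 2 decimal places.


Absolute errors: [0, 1, 2, 4]
Sum of absolute errors = 7
MAE = 7 / 4 = 1.75

1.75


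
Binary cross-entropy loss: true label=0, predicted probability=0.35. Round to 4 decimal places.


For y=0: Loss = -log(1-p)
= -log(1 - 0.35)
= -log(0.65)
= -(-0.4308)
= 0.4308

0.4308


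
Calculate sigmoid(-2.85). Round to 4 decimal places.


sigmoid(z) = 1 / (1 + exp(-z))
exp(-(-2.85)) = exp(2.85) = 17.2878
1 + 17.2878 = 18.2878
1 / 18.2878 = 0.0547

0.0547


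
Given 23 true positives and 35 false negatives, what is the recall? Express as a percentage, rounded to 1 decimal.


Recall = TP / (TP + FN) * 100
= 23 / (23 + 35)
= 23 / 58
= 0.3966
= 39.7%

39.7


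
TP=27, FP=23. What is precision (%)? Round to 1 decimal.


Precision = TP / (TP + FP) * 100
= 27 / (27 + 23)
= 27 / 50
= 0.54
= 54.0%

54.0


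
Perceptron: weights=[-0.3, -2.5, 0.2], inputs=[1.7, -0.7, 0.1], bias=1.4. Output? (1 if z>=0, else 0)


z = w . x + b
= -0.3*1.7 + -2.5*-0.7 + 0.2*0.1 + 1.4
= -0.51 + 1.75 + 0.02 + 1.4
= 1.26 + 1.4
= 2.66
Since z = 2.66 >= 0, output = 1

1


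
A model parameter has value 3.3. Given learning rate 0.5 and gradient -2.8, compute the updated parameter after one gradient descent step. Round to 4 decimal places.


w_new = w_old - lr * gradient
= 3.3 - 0.5 * -2.8
= 3.3 - (-1.4)
= 4.7000

4.7000


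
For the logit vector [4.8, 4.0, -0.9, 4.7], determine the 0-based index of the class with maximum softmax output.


Softmax is a monotonic transformation, so it preserves the argmax.
We need to find the index of the maximum logit.
Index 0: 4.8
Index 1: 4.0
Index 2: -0.9
Index 3: 4.7
Maximum logit = 4.8 at index 0

0


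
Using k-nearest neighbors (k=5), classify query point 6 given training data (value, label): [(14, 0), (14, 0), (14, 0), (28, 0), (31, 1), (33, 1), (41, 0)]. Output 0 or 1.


Distances from query 6:
Point 14 (class 0): distance = 8
Point 14 (class 0): distance = 8
Point 14 (class 0): distance = 8
Point 28 (class 0): distance = 22
Point 31 (class 1): distance = 25
K=5 nearest neighbors: classes = [0, 0, 0, 0, 1]
Votes for class 1: 1 / 5
Majority vote => class 0

0


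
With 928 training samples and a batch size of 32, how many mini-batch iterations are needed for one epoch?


Iterations per epoch = dataset_size / batch_size
= 928 / 32
= 29

29


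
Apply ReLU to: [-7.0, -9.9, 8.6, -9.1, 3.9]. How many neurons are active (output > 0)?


ReLU(x) = max(0, x) for each element:
ReLU(-7.0) = 0
ReLU(-9.9) = 0
ReLU(8.6) = 8.6
ReLU(-9.1) = 0
ReLU(3.9) = 3.9
Active neurons (>0): 2

2


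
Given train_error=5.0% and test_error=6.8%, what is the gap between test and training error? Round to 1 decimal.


Generalization gap = test_error - train_error
= 6.8 - 5.0
= 1.8%
A small gap suggests good generalization.

1.8


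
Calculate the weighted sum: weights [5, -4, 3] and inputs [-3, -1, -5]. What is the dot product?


Element-wise products:
5 * -3 = -15
-4 * -1 = 4
3 * -5 = -15
Sum = -15 + 4 + -15
= -26

-26


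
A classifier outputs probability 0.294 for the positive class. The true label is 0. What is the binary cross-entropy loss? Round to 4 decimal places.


For y=0: Loss = -log(1-p)
= -log(1 - 0.294)
= -log(0.706)
= -(-0.3481)
= 0.3481

0.3481


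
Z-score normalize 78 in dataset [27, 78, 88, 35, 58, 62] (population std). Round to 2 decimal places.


Mean = (27 + 78 + 88 + 35 + 58 + 62) / 6 = 58.0
Variance = sum((x_i - mean)^2) / n = 467.6667
Std = sqrt(467.6667) = 21.6256
Z = (x - mean) / std
= (78 - 58.0) / 21.6256
= 20.0 / 21.6256
= 0.92

0.92


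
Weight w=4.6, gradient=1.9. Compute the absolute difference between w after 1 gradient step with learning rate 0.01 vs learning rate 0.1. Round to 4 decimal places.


With lr=0.01: w_new = 4.6 - 0.01 * 1.9 = 4.581
With lr=0.1: w_new = 4.6 - 0.1 * 1.9 = 4.41
Absolute difference = |4.581 - 4.41|
= 0.1710

0.1710


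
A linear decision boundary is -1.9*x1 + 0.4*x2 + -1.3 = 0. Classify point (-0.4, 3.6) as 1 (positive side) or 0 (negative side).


Compute -1.9 * -0.4 + 0.4 * 3.6 + -1.3
= 0.76 + 1.44 + -1.3
= 0.9
Since 0.9 >= 0, the point is on the positive side.

1


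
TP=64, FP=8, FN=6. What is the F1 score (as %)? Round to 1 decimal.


Precision = TP / (TP + FP) = 64 / 72 = 0.8889
Recall = TP / (TP + FN) = 64 / 70 = 0.9143
F1 = 2 * P * R / (P + R)
= 2 * 0.8889 * 0.9143 / (0.8889 + 0.9143)
= 1.6254 / 1.8032
= 0.9014
As percentage: 90.1%

90.1


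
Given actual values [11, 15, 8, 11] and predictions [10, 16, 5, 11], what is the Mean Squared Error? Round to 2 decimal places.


Differences: [1, -1, 3, 0]
Squared errors: [1, 1, 9, 0]
Sum of squared errors = 11
MSE = 11 / 4 = 2.75

2.75


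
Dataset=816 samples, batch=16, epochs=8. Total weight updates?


Iterations per epoch = 816 / 16 = 51
Total updates = iterations_per_epoch * epochs
= 51 * 8
= 408

408


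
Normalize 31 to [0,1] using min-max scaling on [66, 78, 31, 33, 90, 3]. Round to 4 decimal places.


Min = 3, Max = 90
Range = 90 - 3 = 87
Scaled = (x - min) / (max - min)
= (31 - 3) / 87
= 28 / 87
= 0.3218

0.3218


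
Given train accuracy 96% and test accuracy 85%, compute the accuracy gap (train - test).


Gap = train_accuracy - test_accuracy
= 96 - 85
= 11%
This gap suggests the model is overfitting.

11


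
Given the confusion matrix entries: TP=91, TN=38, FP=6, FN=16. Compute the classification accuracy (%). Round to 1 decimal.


Accuracy = (TP + TN) / (TP + TN + FP + FN) * 100
= (91 + 38) / (91 + 38 + 6 + 16)
= 129 / 151
= 0.8543
= 85.4%

85.4


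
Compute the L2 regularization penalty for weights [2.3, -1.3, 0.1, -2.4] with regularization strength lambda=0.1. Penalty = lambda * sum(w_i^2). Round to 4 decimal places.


Squaring each weight:
2.3^2 = 5.29
(-1.3)^2 = 1.69
0.1^2 = 0.01
(-2.4)^2 = 5.76
Sum of squares = 12.75
Penalty = 0.1 * 12.75 = 1.2750

1.2750


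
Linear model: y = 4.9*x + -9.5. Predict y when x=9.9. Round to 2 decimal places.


y = 4.9 * 9.9 + (-9.5)
= 48.51 + (-9.5)
= 39.01

39.01


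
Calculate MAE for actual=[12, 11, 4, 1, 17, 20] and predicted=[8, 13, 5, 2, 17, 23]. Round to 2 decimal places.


Absolute errors: [4, 2, 1, 1, 0, 3]
Sum of absolute errors = 11
MAE = 11 / 6 = 1.83

1.83


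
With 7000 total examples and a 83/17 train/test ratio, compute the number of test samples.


Train samples = 7000 * 83% = 5810
Test samples = 7000 - 5810
= 1190

1190


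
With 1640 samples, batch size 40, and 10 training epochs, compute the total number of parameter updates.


Iterations per epoch = 1640 / 40 = 41
Total updates = iterations_per_epoch * epochs
= 41 * 10
= 410

410


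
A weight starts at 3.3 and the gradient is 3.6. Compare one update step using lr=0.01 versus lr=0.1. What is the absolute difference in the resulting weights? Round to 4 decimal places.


With lr=0.01: w_new = 3.3 - 0.01 * 3.6 = 3.264
With lr=0.1: w_new = 3.3 - 0.1 * 3.6 = 2.94
Absolute difference = |3.264 - 2.94|
= 0.3240

0.3240


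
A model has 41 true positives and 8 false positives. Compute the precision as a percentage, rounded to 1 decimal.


Precision = TP / (TP + FP) * 100
= 41 / (41 + 8)
= 41 / 49
= 0.8367
= 83.7%

83.7


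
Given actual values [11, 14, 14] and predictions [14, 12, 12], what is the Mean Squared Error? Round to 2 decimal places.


Differences: [-3, 2, 2]
Squared errors: [9, 4, 4]
Sum of squared errors = 17
MSE = 17 / 3 = 5.67

5.67


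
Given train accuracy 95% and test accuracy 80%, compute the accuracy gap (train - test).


Gap = train_accuracy - test_accuracy
= 95 - 80
= 15%
This gap suggests the model is overfitting.

15


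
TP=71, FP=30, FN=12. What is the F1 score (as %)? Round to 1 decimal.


Precision = TP / (TP + FP) = 71 / 101 = 0.703
Recall = TP / (TP + FN) = 71 / 83 = 0.8554
F1 = 2 * P * R / (P + R)
= 2 * 0.703 * 0.8554 / (0.703 + 0.8554)
= 1.2027 / 1.5584
= 0.7717
As percentage: 77.2%

77.2


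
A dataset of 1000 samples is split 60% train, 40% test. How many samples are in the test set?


Train samples = 1000 * 60% = 600
Test samples = 1000 - 600
= 400

400


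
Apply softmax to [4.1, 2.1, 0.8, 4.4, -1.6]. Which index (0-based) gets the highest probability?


Softmax is a monotonic transformation, so it preserves the argmax.
We need to find the index of the maximum logit.
Index 0: 4.1
Index 1: 2.1
Index 2: 0.8
Index 3: 4.4
Index 4: -1.6
Maximum logit = 4.4 at index 3

3


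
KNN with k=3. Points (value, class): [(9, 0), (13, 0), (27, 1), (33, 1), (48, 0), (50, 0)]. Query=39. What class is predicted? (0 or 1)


Distances from query 39:
Point 33 (class 1): distance = 6
Point 48 (class 0): distance = 9
Point 50 (class 0): distance = 11
K=3 nearest neighbors: classes = [1, 0, 0]
Votes for class 1: 1 / 3
Majority vote => class 0

0


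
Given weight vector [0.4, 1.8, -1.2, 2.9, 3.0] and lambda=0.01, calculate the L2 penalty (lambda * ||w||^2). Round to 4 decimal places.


Squaring each weight:
0.4^2 = 0.16
1.8^2 = 3.24
(-1.2)^2 = 1.44
2.9^2 = 8.41
3.0^2 = 9.0
Sum of squares = 22.25
Penalty = 0.01 * 22.25 = 0.2225

0.2225


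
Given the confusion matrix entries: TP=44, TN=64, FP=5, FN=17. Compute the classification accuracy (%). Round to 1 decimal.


Accuracy = (TP + TN) / (TP + TN + FP + FN) * 100
= (44 + 64) / (44 + 64 + 5 + 17)
= 108 / 130
= 0.8308
= 83.1%

83.1


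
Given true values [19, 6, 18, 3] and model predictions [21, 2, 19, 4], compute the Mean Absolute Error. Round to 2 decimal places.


Absolute errors: [2, 4, 1, 1]
Sum of absolute errors = 8
MAE = 8 / 4 = 2.00

2.00


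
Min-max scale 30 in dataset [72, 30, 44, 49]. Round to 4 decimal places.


Min = 30, Max = 72
Range = 72 - 30 = 42
Scaled = (x - min) / (max - min)
= (30 - 30) / 42
= 0 / 42
= 0.0000

0.0000


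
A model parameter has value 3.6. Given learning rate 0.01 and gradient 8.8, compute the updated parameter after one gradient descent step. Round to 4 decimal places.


w_new = w_old - lr * gradient
= 3.6 - 0.01 * 8.8
= 3.6 - (0.088)
= 3.5120

3.5120
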